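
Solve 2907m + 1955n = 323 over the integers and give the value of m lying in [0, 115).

64

Euclid: 2907 = 1·1955 + 952; 1955 = 2·952 + 51; 952 = 18·51 + 34; 51 = 1·34 + 17; 34 = 2·17 + 0 → gcd = 17; 323 = 17·19.
Back-substitution yields 2907·(-39) + 1955·(58) = 17, so one solution is m = -39·19 = -741, n = 58·19 = 1102.
Solutions in m differ by 1955/17 = 115; the one in [0, 115) is -741 mod 115 = 64.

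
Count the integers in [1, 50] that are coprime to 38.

24

Prime factors of 38: 2, 19. Count integers ≤ 50 divisible by none of them.
By inclusion–exclusion: 50 − ⌊50/2⌋ − ⌊50/19⌋ + ⌊50/38⌋ = 24.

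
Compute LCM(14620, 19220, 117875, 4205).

278559809966500

lcm(14620, 19220) = 14620·19220/gcd = 280996400/20 = 14049820
lcm(14049820, 117875) = 14049820·117875/gcd = 1656122532500/5 = 331224506500
lcm(331224506500, 4205) = 331224506500·4205/gcd = 1392799049832500/5 = 278559809966500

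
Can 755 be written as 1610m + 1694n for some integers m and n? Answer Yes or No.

By Bézout, 1610m + 1694n = 755 has integer solutions iff gcd(1610, 1694) | 755.
Euclid: 1694 = 1·1610 + 84; 1610 = 19·84 + 14; 84 = 6·14 + 0. gcd = 14; 755 mod 14 = 13. No.

No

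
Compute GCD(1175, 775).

25

Euclid: 1175 = 1·775 + 400; 775 = 1·400 + 375; 400 = 1·375 + 25; 375 = 15·25 + 0. Last nonzero remainder: 25.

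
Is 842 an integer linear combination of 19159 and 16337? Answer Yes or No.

gcd(19159, 16337): 19159 = 1·16337 + 2822; 16337 = 5·2822 + 2227; 2822 = 1·2227 + 595; 2227 = 3·595 + 442; 595 = 1·442 + 153; 442 = 2·153 + 136; 153 = 1·136 + 17; 136 = 8·17 + 0 → 17
17 does not divide 842, so a solution does not exist.

No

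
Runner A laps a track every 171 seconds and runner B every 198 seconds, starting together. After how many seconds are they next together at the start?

gcd first: 198 = 1·171 + 27; 171 = 6·27 + 9; 27 = 3·9 + 0 → gcd = 9
lcm = 171·198/gcd = 33858/9 = 3762

3762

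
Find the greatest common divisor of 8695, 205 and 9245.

gcd(8695, 205): 8695 = 42·205 + 85; 205 = 2·85 + 35; 85 = 2·35 + 15; 35 = 2·15 + 5; 15 = 3·5 + 0 → 5
gcd(5, 9245): 9245 = 1849·5 + 0 → 5

5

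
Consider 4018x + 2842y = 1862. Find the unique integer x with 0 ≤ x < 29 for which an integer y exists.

4

Euclid: 4018 = 1·2842 + 1176; 2842 = 2·1176 + 490; 1176 = 2·490 + 196; 490 = 2·196 + 98; 196 = 2·98 + 0 → gcd = 98; 1862 = 98·19.
Back-substitution yields 4018·(-12) + 2842·(17) = 98, so one solution is x = -12·19 = -228, y = 17·19 = 323.
Solutions in x differ by 2842/98 = 29; the one in [0, 29) is -228 mod 29 = 4.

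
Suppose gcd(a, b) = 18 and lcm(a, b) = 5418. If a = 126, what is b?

774

Using ab = gcd(a,b)·lcm(a,b) = 18·5418 = 97524, we get b = 97524/126 = 774.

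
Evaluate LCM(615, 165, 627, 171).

615 = 3 · 5 · 41; 165 = 3 · 5 · 11; 627 = 3 · 11 · 19; 171 = 3² · 19
lcm takes max exponent of each prime: 3² · 5 · 11 · 19 · 41 = 385605

385605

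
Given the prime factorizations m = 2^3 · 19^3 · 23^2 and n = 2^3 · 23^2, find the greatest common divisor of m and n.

min exponent per shared prime: 2^3 · 23^2 = 4232

4232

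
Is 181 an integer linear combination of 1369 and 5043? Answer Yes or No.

Yes

gcd(1369, 5043): 5043 = 3·1369 + 936; 1369 = 1·936 + 433; 936 = 2·433 + 70; 433 = 6·70 + 13; 70 = 5·13 + 5; 13 = 2·5 + 3; 5 = 1·3 + 2; 3 = 1·2 + 1; 2 = 2·1 + 0 → 1
1 divides 181, so a solution exists.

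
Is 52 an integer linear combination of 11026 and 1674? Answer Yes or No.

Yes

By Bézout, 11026x − 1674y = 52 has integer solutions iff gcd(11026, 1674) | 52.
Euclid: 11026 = 6·1674 + 982; 1674 = 1·982 + 692; 982 = 1·692 + 290; 692 = 2·290 + 112; 290 = 2·112 + 66; 112 = 1·66 + 46; 66 = 1·46 + 20; 46 = 2·20 + 6; 20 = 3·6 + 2; 6 = 3·2 + 0. gcd = 2; 52 mod 2 = 0. Yes.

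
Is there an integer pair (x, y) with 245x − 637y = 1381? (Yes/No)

No

gcd(245, 637): 637 = 2·245 + 147; 245 = 1·147 + 98; 147 = 1·98 + 49; 98 = 2·49 + 0 → 49
49 does not divide 1381, so a solution does not exist.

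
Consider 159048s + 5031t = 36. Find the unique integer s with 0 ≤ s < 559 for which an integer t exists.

gcd(159048, 5031) = 9 (Euclid: 159048 = 31·5031 + 3087; 5031 = 1·3087 + 1944; 3087 = 1·1944 + 1143; 1944 = 1·1143 + 801; 1143 = 1·801 + 342; 801 = 2·342 + 117; 342 = 2·117 + 108; 117 = 1·108 + 9; 108 = 12·9 + 0), and 9 | 36.
Extended Euclid: 159048·(-44) + 5031·(1391) = 9. Scale by 4: s₀ = -176.
General solution s = s₀ + 559k; reducing mod 559 gives s = 383 (and t = -12108).

383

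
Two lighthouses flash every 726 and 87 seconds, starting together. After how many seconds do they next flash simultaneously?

726 = 2 · 3 · 11²; 87 = 3 · 29
max exponents: 2 · 3 · 11² · 29 = 21054

21054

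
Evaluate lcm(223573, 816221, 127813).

223573 = 7 · 19 · 41²; 816221 = 7 · 17 · 19³; 127813 = 7 · 19 · 31²
lcm takes max exponent of each prime: 7 · 17 · 19³ · 31² · 41² = 1318556868461

1318556868461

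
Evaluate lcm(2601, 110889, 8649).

30797091081

2601 = 3² · 17²; 110889 = 3⁴ · 37²; 8649 = 3² · 31²
lcm takes max exponent of each prime: 3⁴ · 17² · 31² · 37² = 30797091081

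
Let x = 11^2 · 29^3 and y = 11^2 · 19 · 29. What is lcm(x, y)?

max exponent per prime: 11^2 · 19 · 29^3 = 56070311

56070311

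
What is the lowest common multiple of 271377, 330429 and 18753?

517573742301

271377 = 3³ · 19 · 23²; 330429 = 3 · 11 · 17 · 19 · 31; 18753 = 3 · 7 · 19 · 47
lcm takes max exponent of each prime: 3³ · 7 · 11 · 17 · 19 · 23² · 31 · 47 = 517573742301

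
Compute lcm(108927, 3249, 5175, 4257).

562882995675

108927 = 3² · 7² · 13 · 19; 3249 = 3² · 19²; 5175 = 3² · 5² · 23; 4257 = 3² · 11 · 43
lcm takes max exponent of each prime: 3² · 5² · 7² · 11 · 13 · 19² · 23 · 43 = 562882995675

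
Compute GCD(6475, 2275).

6475 = 5² · 7 · 37
2275 = 5² · 7 · 13
Common: 5² · 7 = 175

175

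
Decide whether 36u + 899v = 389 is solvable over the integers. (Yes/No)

gcd(36, 899): 899 = 24·36 + 35; 36 = 1·35 + 1; 35 = 35·1 + 0 → 1
1 divides 389, so a solution exists.

Yes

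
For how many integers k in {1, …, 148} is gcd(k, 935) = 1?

101

935 = 5·11·17. Inclusion–exclusion on these primes:
148 − ⌊148/5⌋ − ⌊148/11⌋ − ⌊148/17⌋ + ⌊148/55⌋ + ⌊148/85⌋ + ⌊148/187⌋ − ⌊148/935⌋ = 101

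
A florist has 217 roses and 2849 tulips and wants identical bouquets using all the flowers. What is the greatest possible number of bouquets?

7

Euclid: 2849 = 13·217 + 28; 217 = 7·28 + 21; 28 = 1·21 + 7; 21 = 3·7 + 0. Last nonzero remainder: 7.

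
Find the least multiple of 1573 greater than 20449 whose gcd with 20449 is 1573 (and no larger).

22022

gcd(a, 20449) = 1573 forces 1573 | a; write a = 1573s. Then gcd(1573s, 1573·13) = 1573·gcd(s, 13), so need gcd(s, 13) = 1.
1573s > 20449 gives s ≥ 14. The least s ≥ 14 coprime to 13 is 14, so a = 1573·14 = 22022.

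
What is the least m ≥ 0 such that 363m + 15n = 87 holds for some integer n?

4

Reduce mod 15: 363m ≡ 87 (mod 15). With g = gcd(363, 15) = 3 dividing 87, divide through: 121m ≡ 29 (mod 5).
Since gcd(121, 5) = 1, m ≡ 29·(121)⁻¹ ≡ 4 (mod 5). Smallest non-negative: 4.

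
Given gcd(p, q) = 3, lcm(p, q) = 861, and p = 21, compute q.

123

p·q = gcd·lcm = 3·861 = 2583, so q = 2583/21 = 123.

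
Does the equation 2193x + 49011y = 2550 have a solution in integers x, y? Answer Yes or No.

gcd(2193, 49011): 49011 = 22·2193 + 765; 2193 = 2·765 + 663; 765 = 1·663 + 102; 663 = 6·102 + 51; 102 = 2·51 + 0 → 51
51 divides 2550, so a solution exists.

Yes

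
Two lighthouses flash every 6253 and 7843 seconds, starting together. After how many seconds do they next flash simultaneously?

gcd first: 7843 = 1·6253 + 1590; 6253 = 3·1590 + 1483; 1590 = 1·1483 + 107; 1483 = 13·107 + 92; 107 = 1·92 + 15; 92 = 6·15 + 2; 15 = 7·2 + 1; 2 = 2·1 + 0 → gcd = 1
lcm = 6253·7843/gcd = 49042279/1 = 49042279

49042279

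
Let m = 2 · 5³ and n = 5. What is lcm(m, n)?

max exponent per prime: 2 · 5³ = 250

250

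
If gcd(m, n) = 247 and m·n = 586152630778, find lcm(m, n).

For any two positive integers, gcd × lcm equals their product. Hence lcm = 586152630778 / 247 = 2373087574.

2373087574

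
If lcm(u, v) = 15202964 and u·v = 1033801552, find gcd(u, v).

gcd·lcm = product, so gcd = 1033801552/15202964 = 68.

68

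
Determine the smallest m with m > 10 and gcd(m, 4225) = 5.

4225 = 5·845. Any m with gcd(m, 4225) = 5 is a multiple of 5, say 5s, with s coprime to 845.
Need s > 10/5, so s ≥ 3. First s ≥ 3 with gcd(s, 845) = 1 is s = 3. Thus m = 5·3 = 15.

15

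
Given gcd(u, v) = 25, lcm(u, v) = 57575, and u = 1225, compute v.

1175

Using uv = gcd(u,v)·lcm(u,v) = 25·57575 = 1439375, we get v = 1439375/1225 = 1175.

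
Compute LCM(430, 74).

430 = 2 · 5 · 43; 74 = 2 · 37
max exponents: 2 · 5 · 37 · 43 = 15910

15910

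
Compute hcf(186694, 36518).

186694 = 2 · 17³ · 19
36518 = 2 · 19 · 31²
Common: 2 · 19 = 38

38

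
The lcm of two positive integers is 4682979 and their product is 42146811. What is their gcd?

gcd·lcm = product, so gcd = 42146811/4682979 = 9.

9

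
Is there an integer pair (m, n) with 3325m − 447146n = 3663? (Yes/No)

No

By Bézout, 3325m − 447146n = 3663 has integer solutions iff gcd(3325, 447146) | 3663.
Euclid: 447146 = 134·3325 + 1596; 3325 = 2·1596 + 133; 1596 = 12·133 + 0. gcd = 133; 3663 mod 133 = 72. No.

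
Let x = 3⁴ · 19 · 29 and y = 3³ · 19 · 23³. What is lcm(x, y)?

max exponent per prime: 3⁴ · 19 · 23³ · 29 = 543025377

543025377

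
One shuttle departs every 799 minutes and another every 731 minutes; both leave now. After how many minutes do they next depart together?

gcd first: 799 = 1·731 + 68; 731 = 10·68 + 51; 68 = 1·51 + 17; 51 = 3·17 + 0 → gcd = 17
lcm = 799·731/gcd = 584069/17 = 34357

34357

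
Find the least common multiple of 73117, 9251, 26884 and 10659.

73117 = 11 · 17² · 23; 9251 = 11 · 29²; 26884 = 2² · 11 · 13 · 47; 10659 = 3 · 11 · 17 · 19
lcm takes max exponent of each prime: 2² · 3 · 11 · 13 · 17² · 19 · 23 · 29² · 47 = 8566243533276

8566243533276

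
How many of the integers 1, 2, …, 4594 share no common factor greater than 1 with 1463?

3391

Prime factors of 1463: 7, 11, 19. Count integers ≤ 4594 divisible by none of them.
By inclusion–exclusion: 4594 − ⌊4594/7⌋ − ⌊4594/11⌋ − ⌊4594/19⌋ + ⌊4594/77⌋ + ⌊4594/133⌋ + ⌊4594/209⌋ − ⌊4594/1463⌋ = 3391.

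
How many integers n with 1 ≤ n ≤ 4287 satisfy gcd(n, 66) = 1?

Prime factors of 66: 2, 3, 11. Count integers ≤ 4287 divisible by none of them.
By inclusion–exclusion: 4287 − ⌊4287/2⌋ − ⌊4287/3⌋ − ⌊4287/11⌋ + ⌊4287/6⌋ + ⌊4287/22⌋ + ⌊4287/33⌋ − ⌊4287/66⌋ = 1299.

1299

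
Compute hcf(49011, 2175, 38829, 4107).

3

gcd(49011, 2175): 49011 = 22·2175 + 1161; 2175 = 1·1161 + 1014; 1161 = 1·1014 + 147; 1014 = 6·147 + 132; 147 = 1·132 + 15; 132 = 8·15 + 12; 15 = 1·12 + 3; 12 = 4·3 + 0 → 3
gcd(3, 38829): 38829 = 12943·3 + 0 → 3
gcd(3, 4107): 4107 = 1369·3 + 0 → 3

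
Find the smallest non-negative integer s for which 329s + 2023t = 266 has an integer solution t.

Euclid: 2023 = 6·329 + 49; 329 = 6·49 + 35; 49 = 1·35 + 14; 35 = 2·14 + 7; 14 = 2·7 + 0 → gcd = 7; 266 = 7·38.
Back-substitution yields 329·(123) + 2023·(-20) = 7, so one solution is s = 123·38 = 4674, t = -20·38 = -760.
Solutions in s differ by 2023/7 = 289; the one in [0, 289) is 4674 mod 289 = 50.

50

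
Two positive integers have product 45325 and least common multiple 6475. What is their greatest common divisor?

7

From gcd × lcm = mn: gcd = 45325 / 6475 = 7.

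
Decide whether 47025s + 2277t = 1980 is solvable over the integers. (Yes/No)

By Bézout, 47025s + 2277t = 1980 has integer solutions iff gcd(47025, 2277) | 1980.
Euclid: 47025 = 20·2277 + 1485; 2277 = 1·1485 + 792; 1485 = 1·792 + 693; 792 = 1·693 + 99; 693 = 7·99 + 0. gcd = 99; 1980 mod 99 = 0. Yes.

Yes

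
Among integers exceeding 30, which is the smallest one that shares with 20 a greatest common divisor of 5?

35

Multiples of 5 above 30: 5·7, 5·8, … . Need the cofactor coprime to 20/5 = 4.
Checking s = 7, 8, … the first with gcd(s, 4) = 1 is s = 7, giving 35.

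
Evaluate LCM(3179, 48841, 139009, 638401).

43911135983

3179 = 11 · 17²; 48841 = 13² · 17²; 139009 = 13 · 17² · 37; 638401 = 17² · 47²
lcm takes max exponent of each prime: 11 · 13² · 17² · 37 · 47² = 43911135983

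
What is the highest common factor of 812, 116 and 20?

4

812 = 2² · 7 · 29; 116 = 2² · 29; 20 = 2² · 5
gcd takes min exponent of each prime: 2² = 4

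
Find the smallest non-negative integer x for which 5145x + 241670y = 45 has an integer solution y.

Reduce mod 241670: 5145x ≡ 45 (mod 241670). With g = gcd(5145, 241670) = 5 dividing 45, divide through: 1029x ≡ 9 (mod 48334).
Since gcd(1029, 48334) = 1, x ≡ 9·(1029)⁻¹ ≡ 30015 (mod 48334). Smallest non-negative: 30015.

30015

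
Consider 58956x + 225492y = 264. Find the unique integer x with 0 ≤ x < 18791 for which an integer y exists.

7355

Reduce mod 225492: 58956x ≡ 264 (mod 225492). With g = gcd(58956, 225492) = 12 dividing 264, divide through: 4913x ≡ 22 (mod 18791).
Since gcd(4913, 18791) = 1, x ≡ 22·(4913)⁻¹ ≡ 7355 (mod 18791). Smallest non-negative: 7355.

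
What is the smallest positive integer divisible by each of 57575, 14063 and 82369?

57575 = 5² · 7² · 47; 14063 = 7³ · 41; 82369 = 7² · 41²
lcm takes max exponent of each prime: 5² · 7³ · 41² · 47 = 677485025

677485025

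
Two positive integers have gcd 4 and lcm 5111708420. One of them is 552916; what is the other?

36980

p·q = gcd·lcm = 4·5111708420 = 20446833680, so q = 20446833680/552916 = 36980.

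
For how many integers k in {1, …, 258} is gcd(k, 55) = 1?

55 = 5·11. Inclusion–exclusion on these primes:
258 − ⌊258/5⌋ − ⌊258/11⌋ + ⌊258/55⌋ = 188

188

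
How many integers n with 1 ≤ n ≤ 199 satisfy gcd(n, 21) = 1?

114

21 = 3·7. Inclusion–exclusion on these primes:
199 − ⌊199/3⌋ − ⌊199/7⌋ + ⌊199/21⌋ = 114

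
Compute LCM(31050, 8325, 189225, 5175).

lcm(31050, 8325) = 31050·8325/gcd = 258491250/225 = 1148850
lcm(1148850, 189225) = 1148850·189225/gcd = 217391141250/225 = 966182850
lcm(966182850, 5175) = 966182850·5175/gcd = 4999996248750/5175 = 966182850

966182850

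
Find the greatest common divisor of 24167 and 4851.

24167 = 11 · 13³
4851 = 3² · 7² · 11
Common: 11 = 11

11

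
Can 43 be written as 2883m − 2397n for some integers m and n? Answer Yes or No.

No

By Bézout, 2883m − 2397n = 43 has integer solutions iff gcd(2883, 2397) | 43.
Euclid: 2883 = 1·2397 + 486; 2397 = 4·486 + 453; 486 = 1·453 + 33; 453 = 13·33 + 24; 33 = 1·24 + 9; 24 = 2·9 + 6; 9 = 1·6 + 3; 6 = 2·3 + 0. gcd = 3; 43 mod 3 = 1. No.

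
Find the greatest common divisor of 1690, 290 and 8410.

1690 = 2 · 5 · 13²; 290 = 2 · 5 · 29; 8410 = 2 · 5 · 29²
gcd takes min exponent of each prime: 2 · 5 = 10

10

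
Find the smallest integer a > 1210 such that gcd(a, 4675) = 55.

gcd(a, 4675) = 55 forces 55 | a; write a = 55s. Then gcd(55s, 55·85) = 55·gcd(s, 85), so need gcd(s, 85) = 1.
55s > 1210 gives s ≥ 23. The least s ≥ 23 coprime to 85 is 23, so a = 55·23 = 1265.

1265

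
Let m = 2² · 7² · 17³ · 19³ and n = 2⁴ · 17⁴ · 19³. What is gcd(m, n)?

min exponent per shared prime: 2² · 17³ · 19³ = 134793068

134793068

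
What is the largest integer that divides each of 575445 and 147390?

Euclid: 575445 = 3·147390 + 133275; 147390 = 1·133275 + 14115; 133275 = 9·14115 + 6240; 14115 = 2·6240 + 1635; 6240 = 3·1635 + 1335; 1635 = 1·1335 + 300; 1335 = 4·300 + 135; 300 = 2·135 + 30; 135 = 4·30 + 15; 30 = 2·15 + 0. Last nonzero remainder: 15.

15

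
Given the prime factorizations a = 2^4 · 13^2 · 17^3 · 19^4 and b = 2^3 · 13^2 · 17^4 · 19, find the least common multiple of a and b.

max exponent per prime: 2^4 · 13^2 · 17^4 · 19^4 = 29431796811664

29431796811664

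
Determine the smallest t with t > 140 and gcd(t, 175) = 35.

175 = 35·5. Any t with gcd(t, 175) = 35 is a multiple of 35, say 35s, with s coprime to 5.
Need s > 140/35, so s ≥ 5. First s ≥ 5 with gcd(s, 5) = 1 is s = 6. Thus t = 35·6 = 210.

210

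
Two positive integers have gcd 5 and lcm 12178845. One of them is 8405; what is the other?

7245

m·n = gcd·lcm = 5·12178845 = 60894225, so n = 60894225/8405 = 7245.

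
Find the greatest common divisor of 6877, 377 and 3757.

gcd(6877, 377): 6877 = 18·377 + 91; 377 = 4·91 + 13; 91 = 7·13 + 0 → 13
gcd(13, 3757): 3757 = 289·13 + 0 → 13

13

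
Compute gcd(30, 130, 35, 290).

5

30 = 2 · 3 · 5; 130 = 2 · 5 · 13; 35 = 5 · 7; 290 = 2 · 5 · 29
gcd takes min exponent of each prime: 5 = 5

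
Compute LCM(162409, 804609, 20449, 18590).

935607391290

lcm(162409, 804609) = 162409·804609/gcd = 130675743081/169 = 773229249
lcm(773229249, 20449) = 773229249·20449/gcd = 15811764912801/169 = 93560739129
lcm(93560739129, 18590) = 93560739129·18590/gcd = 1739294140408110/1859 = 935607391290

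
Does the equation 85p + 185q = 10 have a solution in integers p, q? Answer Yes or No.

gcd(85, 185): 185 = 2·85 + 15; 85 = 5·15 + 10; 15 = 1·10 + 5; 10 = 2·5 + 0 → 5
5 divides 10, so a solution exists.

Yes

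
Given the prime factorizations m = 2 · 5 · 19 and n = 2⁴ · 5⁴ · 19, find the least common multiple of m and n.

max exponent per prime: 2⁴ · 5⁴ · 19 = 190000

190000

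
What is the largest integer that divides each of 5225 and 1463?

Euclid: 5225 = 3·1463 + 836; 1463 = 1·836 + 627; 836 = 1·627 + 209; 627 = 3·209 + 0. Last nonzero remainder: 209.

209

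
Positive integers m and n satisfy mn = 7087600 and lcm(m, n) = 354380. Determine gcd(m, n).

gcd·lcm = product, so gcd = 7087600/354380 = 20.

20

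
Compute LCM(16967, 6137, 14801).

11825999

16967 = 19² · 47; 6137 = 17 · 19²; 14801 = 19² · 41
lcm takes max exponent of each prime: 17 · 19² · 41 · 47 = 11825999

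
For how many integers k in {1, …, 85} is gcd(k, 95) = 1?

95 = 5·19. Inclusion–exclusion on these primes:
85 − ⌊85/5⌋ − ⌊85/19⌋ + ⌊85/95⌋ = 64

64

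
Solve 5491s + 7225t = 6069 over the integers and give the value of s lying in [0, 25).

9

gcd(5491, 7225) = 289 (Euclid: 7225 = 1·5491 + 1734; 5491 = 3·1734 + 289; 1734 = 6·289 + 0), and 289 | 6069.
Extended Euclid: 5491·(4) + 7225·(-3) = 289. Scale by 21: s₀ = 84.
General solution s = s₀ + 25k; reducing mod 25 gives s = 9 (and t = -6).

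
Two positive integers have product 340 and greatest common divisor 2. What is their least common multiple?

For any two positive integers, gcd × lcm equals their product. Hence lcm = 340 / 2 = 170.

170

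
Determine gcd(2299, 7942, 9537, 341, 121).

11

gcd(2299, 7942): 7942 = 3·2299 + 1045; 2299 = 2·1045 + 209; 1045 = 5·209 + 0 → 209
gcd(209, 9537): 9537 = 45·209 + 132; 209 = 1·132 + 77; 132 = 1·77 + 55; 77 = 1·55 + 22; 55 = 2·22 + 11; 22 = 2·11 + 0 → 11
gcd(11, 341): 341 = 31·11 + 0 → 11
gcd(11, 121): 121 = 11·11 + 0 → 11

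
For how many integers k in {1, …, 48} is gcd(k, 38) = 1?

38 = 2·19. Inclusion–exclusion on these primes:
48 − ⌊48/2⌋ − ⌊48/19⌋ + ⌊48/38⌋ = 23

23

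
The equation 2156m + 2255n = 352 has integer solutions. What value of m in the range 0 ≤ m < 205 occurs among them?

Reduce mod 2255: 2156m ≡ 352 (mod 2255). With g = gcd(2156, 2255) = 11 dividing 352, divide through: 196m ≡ 32 (mod 205).
Since gcd(196, 205) = 1, m ≡ 32·(196)⁻¹ ≡ 42 (mod 205). Smallest non-negative: 42.

42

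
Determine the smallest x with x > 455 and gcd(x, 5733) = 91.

gcd(x, 5733) = 91 forces 91 | x; write x = 91s. Then gcd(91s, 91·63) = 91·gcd(s, 63), so need gcd(s, 63) = 1.
91s > 455 gives s ≥ 6. The least s ≥ 6 coprime to 63 is 8, so x = 91·8 = 728.

728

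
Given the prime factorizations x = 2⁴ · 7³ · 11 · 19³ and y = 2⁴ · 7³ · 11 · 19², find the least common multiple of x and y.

414064112

max exponent per prime: 2⁴ · 7³ · 11 · 19³ = 414064112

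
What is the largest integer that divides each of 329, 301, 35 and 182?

329 = 7 · 47; 301 = 7 · 43; 35 = 5 · 7; 182 = 2 · 7 · 13
gcd takes min exponent of each prime: 7 = 7

7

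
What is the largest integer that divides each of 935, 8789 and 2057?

187

gcd(935, 8789): 8789 = 9·935 + 374; 935 = 2·374 + 187; 374 = 2·187 + 0 → 187
gcd(187, 2057): 2057 = 11·187 + 0 → 187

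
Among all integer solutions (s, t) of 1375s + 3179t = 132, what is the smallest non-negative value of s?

155

gcd(1375, 3179) = 11 (Euclid: 3179 = 2·1375 + 429; 1375 = 3·429 + 88; 429 = 4·88 + 77; 88 = 1·77 + 11; 77 = 7·11 + 0), and 11 | 132.
Extended Euclid: 1375·(37) + 3179·(-16) = 11. Scale by 12: s₀ = 444.
General solution s = s₀ + 289k; reducing mod 289 gives s = 155 (and t = -67).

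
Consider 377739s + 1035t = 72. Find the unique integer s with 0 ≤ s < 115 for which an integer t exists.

gcd(377739, 1035) = 9 (Euclid: 377739 = 364·1035 + 999; 1035 = 1·999 + 36; 999 = 27·36 + 27; 36 = 1·27 + 9; 27 = 3·9 + 0), and 9 | 72.
Extended Euclid: 377739·(-29) + 1035·(10584) = 9. Scale by 8: s₀ = -232.
General solution s = s₀ + 115k; reducing mod 115 gives s = 113 (and t = -41241).

113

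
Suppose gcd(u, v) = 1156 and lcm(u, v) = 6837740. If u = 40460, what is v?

195364

Using uv = gcd(u,v)·lcm(u,v) = 1156·6837740 = 7904427440, we get v = 7904427440/40460 = 195364.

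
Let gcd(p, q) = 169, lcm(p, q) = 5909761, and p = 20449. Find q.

48841

p·q = gcd·lcm = 169·5909761 = 998749609, so q = 998749609/20449 = 48841.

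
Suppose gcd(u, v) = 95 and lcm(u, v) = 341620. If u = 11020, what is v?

2945

Using uv = gcd(u,v)·lcm(u,v) = 95·341620 = 32453900, we get v = 32453900/11020 = 2945.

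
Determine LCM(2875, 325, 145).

1083875

2875 = 5³ · 23; 325 = 5² · 13; 145 = 5 · 29
lcm takes max exponent of each prime: 5³ · 13 · 23 · 29 = 1083875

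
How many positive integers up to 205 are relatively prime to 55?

149

55 = 5·11. Inclusion–exclusion on these primes:
205 − ⌊205/5⌋ − ⌊205/11⌋ + ⌊205/55⌋ = 149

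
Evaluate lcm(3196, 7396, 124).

3196 = 2² · 17 · 47; 7396 = 2² · 43²; 124 = 2² · 31
lcm takes max exponent of each prime: 2² · 17 · 31 · 43² · 47 = 183191524

183191524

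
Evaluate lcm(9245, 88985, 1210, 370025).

2946660794870650

lcm(9245, 88985) = 9245·88985/gcd = 822666325/5 = 164533265
lcm(164533265, 1210) = 164533265·1210/gcd = 199085250650/5 = 39817050130
lcm(39817050130, 370025) = 39817050130·370025/gcd = 14733303974353250/5 = 2946660794870650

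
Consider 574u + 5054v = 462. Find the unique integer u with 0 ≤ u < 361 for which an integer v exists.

gcd(574, 5054) = 14 (Euclid: 5054 = 8·574 + 462; 574 = 1·462 + 112; 462 = 4·112 + 14; 112 = 8·14 + 0), and 14 | 462.
Extended Euclid: 574·(-44) + 5054·(5) = 14. Scale by 33: u₀ = -1452.
General solution u = u₀ + 361t; reducing mod 361 gives u = 353 (and v = -40).

353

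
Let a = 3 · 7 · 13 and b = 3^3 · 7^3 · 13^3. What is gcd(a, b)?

273

min exponent per shared prime: 3 · 7 · 13 = 273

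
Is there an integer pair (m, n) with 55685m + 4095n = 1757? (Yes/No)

No

By Bézout, 55685m + 4095n = 1757 has integer solutions iff gcd(55685, 4095) | 1757.
Euclid: 55685 = 13·4095 + 2450; 4095 = 1·2450 + 1645; 2450 = 1·1645 + 805; 1645 = 2·805 + 35; 805 = 23·35 + 0. gcd = 35; 1757 mod 35 = 7. No.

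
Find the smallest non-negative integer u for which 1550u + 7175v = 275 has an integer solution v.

Reduce mod 7175: 1550u ≡ 275 (mod 7175). With g = gcd(1550, 7175) = 25 dividing 275, divide through: 62u ≡ 11 (mod 287).
Since gcd(62, 287) = 1, u ≡ 11·(62)⁻¹ ≡ 227 (mod 287). Smallest non-negative: 227.

227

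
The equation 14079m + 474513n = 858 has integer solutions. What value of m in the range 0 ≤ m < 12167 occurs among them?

gcd(14079, 474513) = 39 (Euclid: 474513 = 33·14079 + 9906; 14079 = 1·9906 + 4173; 9906 = 2·4173 + 1560; 4173 = 2·1560 + 1053; 1560 = 1·1053 + 507; 1053 = 2·507 + 39; 507 = 13·39 + 0), and 39 | 858.
Extended Euclid: 14079·(910) + 474513·(-27) = 39. Scale by 22: m₀ = 20020.
General solution m = m₀ + 12167t; reducing mod 12167 gives m = 7853 (and n = -233).

7853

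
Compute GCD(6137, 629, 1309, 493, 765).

17

gcd(6137, 629): 6137 = 9·629 + 476; 629 = 1·476 + 153; 476 = 3·153 + 17; 153 = 9·17 + 0 → 17
gcd(17, 1309): 1309 = 77·17 + 0 → 17
gcd(17, 493): 493 = 29·17 + 0 → 17
gcd(17, 765): 765 = 45·17 + 0 → 17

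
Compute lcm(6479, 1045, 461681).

6479 = 11 · 19 · 31; 1045 = 5 · 11 · 19; 461681 = 11 · 19 · 47²
lcm takes max exponent of each prime: 5 · 11 · 19 · 31 · 47² = 71560555

71560555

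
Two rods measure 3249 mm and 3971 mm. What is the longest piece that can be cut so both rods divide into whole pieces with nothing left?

Euclid: 3971 = 1·3249 + 722; 3249 = 4·722 + 361; 722 = 2·361 + 0. Last nonzero remainder: 361.

361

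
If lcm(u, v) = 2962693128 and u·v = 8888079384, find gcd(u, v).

3

From gcd × lcm = uv: gcd = 8888079384 / 2962693128 = 3.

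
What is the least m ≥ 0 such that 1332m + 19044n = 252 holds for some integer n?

gcd(1332, 19044) = 36 (Euclid: 19044 = 14·1332 + 396; 1332 = 3·396 + 144; 396 = 2·144 + 108; 144 = 1·108 + 36; 108 = 3·36 + 0), and 36 | 252.
Extended Euclid: 1332·(143) + 19044·(-10) = 36. Scale by 7: m₀ = 1001.
General solution m = m₀ + 529t; reducing mod 529 gives m = 472 (and n = -33).

472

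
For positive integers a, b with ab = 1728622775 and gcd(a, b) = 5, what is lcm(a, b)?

345724555

For any two positive integers, gcd × lcm equals their product. Hence lcm = 1728622775 / 5 = 345724555.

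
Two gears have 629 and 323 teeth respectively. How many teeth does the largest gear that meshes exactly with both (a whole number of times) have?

629 = 17 · 37
323 = 17 · 19
Common: 17 = 17

17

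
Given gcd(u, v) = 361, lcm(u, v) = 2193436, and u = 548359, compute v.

Using uv = gcd(u,v)·lcm(u,v) = 361·2193436 = 791830396, we get v = 791830396/548359 = 1444.

1444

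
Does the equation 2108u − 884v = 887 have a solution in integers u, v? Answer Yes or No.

gcd(2108, 884): 2108 = 2·884 + 340; 884 = 2·340 + 204; 340 = 1·204 + 136; 204 = 1·136 + 68; 136 = 2·68 + 0 → 68
68 does not divide 887, so a solution does not exist.

No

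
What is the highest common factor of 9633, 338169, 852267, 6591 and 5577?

507

gcd(9633, 338169): 338169 = 35·9633 + 1014; 9633 = 9·1014 + 507; 1014 = 2·507 + 0 → 507
gcd(507, 852267): 852267 = 1681·507 + 0 → 507
gcd(507, 6591): 6591 = 13·507 + 0 → 507
gcd(507, 5577): 5577 = 11·507 + 0 → 507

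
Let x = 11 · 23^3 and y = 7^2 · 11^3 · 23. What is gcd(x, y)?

253

min exponent per shared prime: 11 · 23 = 253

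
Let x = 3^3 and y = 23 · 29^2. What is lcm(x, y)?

max exponent per prime: 3^3 · 23 · 29^2 = 522261

522261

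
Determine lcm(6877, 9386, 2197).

6877 = 13 · 23²; 9386 = 2 · 13 · 19²; 2197 = 13³
lcm takes max exponent of each prime: 2 · 13³ · 19² · 23² = 839117786

839117786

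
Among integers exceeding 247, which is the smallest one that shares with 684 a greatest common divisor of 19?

323

Multiples of 19 above 247: 19·14, 19·15, … . Need the cofactor coprime to 684/19 = 36.
Checking s = 14, 15, … the first with gcd(s, 36) = 1 is s = 17, giving 323.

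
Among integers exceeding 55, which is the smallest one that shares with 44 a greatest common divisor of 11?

44 = 11·4. Any x with gcd(x, 44) = 11 is a multiple of 11, say 11s, with s coprime to 4.
Need s > 55/11, so s ≥ 6. First s ≥ 6 with gcd(s, 4) = 1 is s = 7. Thus x = 11·7 = 77.

77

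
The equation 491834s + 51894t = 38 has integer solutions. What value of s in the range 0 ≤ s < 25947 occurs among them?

21268

Reduce mod 51894: 491834s ≡ 38 (mod 51894). With g = gcd(491834, 51894) = 2 dividing 38, divide through: 245917s ≡ 19 (mod 25947).
Since gcd(245917, 25947) = 1, s ≡ 19·(245917)⁻¹ ≡ 21268 (mod 25947). Smallest non-negative: 21268.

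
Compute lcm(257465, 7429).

112512205

257465 = 5 · 13 · 17 · 233; 7429 = 17 · 19 · 23
max exponents: 5 · 13 · 17 · 19 · 23 · 233 = 112512205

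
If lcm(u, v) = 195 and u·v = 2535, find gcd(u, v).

gcd·lcm = product, so gcd = 2535/195 = 13.

13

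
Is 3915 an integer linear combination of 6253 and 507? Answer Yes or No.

By Bézout, 6253s + 507t = 3915 has integer solutions iff gcd(6253, 507) | 3915.
Euclid: 6253 = 12·507 + 169; 507 = 3·169 + 0. gcd = 169; 3915 mod 169 = 28. No.

No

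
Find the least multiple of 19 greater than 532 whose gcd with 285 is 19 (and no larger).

gcd(t, 285) = 19 forces 19 | t; write t = 19s. Then gcd(19s, 19·15) = 19·gcd(s, 15), so need gcd(s, 15) = 1.
19s > 532 gives s ≥ 29. The least s ≥ 29 coprime to 15 is 29, so t = 19·29 = 551.

551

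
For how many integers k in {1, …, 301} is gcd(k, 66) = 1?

66 = 2·3·11. Inclusion–exclusion on these primes:
301 − ⌊301/2⌋ − ⌊301/3⌋ − ⌊301/11⌋ + ⌊301/6⌋ + ⌊301/22⌋ + ⌊301/33⌋ − ⌊301/66⌋ = 92

92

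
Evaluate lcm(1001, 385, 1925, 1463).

475475

1001 = 7 · 11 · 13; 385 = 5 · 7 · 11; 1925 = 5² · 7 · 11; 1463 = 7 · 11 · 19
lcm takes max exponent of each prime: 5² · 7 · 11 · 13 · 19 = 475475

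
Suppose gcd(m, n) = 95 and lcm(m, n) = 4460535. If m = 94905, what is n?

4465

Using mn = gcd(m,n)·lcm(m,n) = 95·4460535 = 423750825, we get n = 423750825/94905 = 4465.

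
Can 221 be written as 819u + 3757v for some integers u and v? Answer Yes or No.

gcd(819, 3757): 3757 = 4·819 + 481; 819 = 1·481 + 338; 481 = 1·338 + 143; 338 = 2·143 + 52; 143 = 2·52 + 39; 52 = 1·39 + 13; 39 = 3·13 + 0 → 13
13 divides 221, so a solution exists.

Yes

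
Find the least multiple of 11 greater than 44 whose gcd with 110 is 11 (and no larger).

77

Multiples of 11 above 44: 11·5, 11·6, … . Need the cofactor coprime to 110/11 = 10.
Checking s = 5, 6, … the first with gcd(s, 10) = 1 is s = 7, giving 77.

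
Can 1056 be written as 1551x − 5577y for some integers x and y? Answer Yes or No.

By Bézout, 1551x − 5577y = 1056 has integer solutions iff gcd(1551, 5577) | 1056.
Euclid: 5577 = 3·1551 + 924; 1551 = 1·924 + 627; 924 = 1·627 + 297; 627 = 2·297 + 33; 297 = 9·33 + 0. gcd = 33; 1056 mod 33 = 0. Yes.

Yes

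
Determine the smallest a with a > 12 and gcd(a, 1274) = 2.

gcd(a, 1274) = 2 forces 2 | a; write a = 2s. Then gcd(2s, 2·637) = 2·gcd(s, 637), so need gcd(s, 637) = 1.
2s > 12 gives s ≥ 7. The least s ≥ 7 coprime to 637 is 8, so a = 2·8 = 16.

16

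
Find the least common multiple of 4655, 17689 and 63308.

6014260

lcm(4655, 17689) = 4655·17689/gcd = 82342295/931 = 88445
lcm(88445, 63308) = 88445·63308/gcd = 5599276060/931 = 6014260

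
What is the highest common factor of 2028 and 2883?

2028 = 2² · 3 · 13²
2883 = 3 · 31²
Common: 3 = 3

3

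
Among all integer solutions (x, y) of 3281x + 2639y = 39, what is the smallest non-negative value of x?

481

Reduce mod 2639: 3281x ≡ 39 (mod 2639). With g = gcd(3281, 2639) = 1 dividing 39, divide through: 3281x ≡ 39 (mod 2639).
Since gcd(3281, 2639) = 1, x ≡ 39·(3281)⁻¹ ≡ 481 (mod 2639). Smallest non-negative: 481.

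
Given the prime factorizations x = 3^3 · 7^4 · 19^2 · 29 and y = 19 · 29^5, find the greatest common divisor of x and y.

min exponent per shared prime: 19 · 29 = 551

551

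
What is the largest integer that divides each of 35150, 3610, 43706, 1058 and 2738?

2

gcd(35150, 3610): 35150 = 9·3610 + 2660; 3610 = 1·2660 + 950; 2660 = 2·950 + 760; 950 = 1·760 + 190; 760 = 4·190 + 0 → 190
gcd(190, 43706): 43706 = 230·190 + 6; 190 = 31·6 + 4; 6 = 1·4 + 2; 4 = 2·2 + 0 → 2
gcd(2, 1058): 1058 = 529·2 + 0 → 2
gcd(2, 2738): 2738 = 1369·2 + 0 → 2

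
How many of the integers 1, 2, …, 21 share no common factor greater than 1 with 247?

19

247 = 13·19. Inclusion–exclusion on these primes:
21 − ⌊21/13⌋ − ⌊21/19⌋ + ⌊21/247⌋ = 19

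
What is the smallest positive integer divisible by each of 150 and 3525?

gcd first: 3525 = 23·150 + 75; 150 = 2·75 + 0 → gcd = 75
lcm = 150·3525/gcd = 528750/75 = 7050

7050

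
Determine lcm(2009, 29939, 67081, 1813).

2009 = 7² · 41; 29939 = 7² · 13 · 47; 67081 = 7² · 37²; 1813 = 7² · 37
lcm takes max exponent of each prime: 7² · 13 · 37² · 41 · 47 = 1680446131

1680446131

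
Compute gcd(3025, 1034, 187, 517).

gcd(3025, 1034): 3025 = 2·1034 + 957; 1034 = 1·957 + 77; 957 = 12·77 + 33; 77 = 2·33 + 11; 33 = 3·11 + 0 → 11
gcd(11, 187): 187 = 17·11 + 0 → 11
gcd(11, 517): 517 = 47·11 + 0 → 11

11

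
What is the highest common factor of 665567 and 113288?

Euclid: 665567 = 5·113288 + 99127; 113288 = 1·99127 + 14161; 99127 = 7·14161 + 0. Last nonzero remainder: 14161.

14161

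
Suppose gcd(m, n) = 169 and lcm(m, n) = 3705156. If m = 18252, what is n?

Using mn = gcd(m,n)·lcm(m,n) = 169·3705156 = 626171364, we get n = 626171364/18252 = 34307.

34307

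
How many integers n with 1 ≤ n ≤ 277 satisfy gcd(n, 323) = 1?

323 = 17·19. Inclusion–exclusion on these primes:
277 − ⌊277/17⌋ − ⌊277/19⌋ + ⌊277/323⌋ = 247

247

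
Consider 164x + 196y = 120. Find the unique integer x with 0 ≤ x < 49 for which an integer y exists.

Euclid: 196 = 1·164 + 32; 164 = 5·32 + 4; 32 = 8·4 + 0 → gcd = 4; 120 = 4·30.
Back-substitution yields 164·(6) + 196·(-5) = 4, so one solution is x = 6·30 = 180, y = -5·30 = -150.
Solutions in x differ by 196/4 = 49; the one in [0, 49) is 180 mod 49 = 33.

33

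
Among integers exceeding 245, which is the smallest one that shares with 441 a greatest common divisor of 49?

441 = 49·9. Any k with gcd(k, 441) = 49 is a multiple of 49, say 49s, with s coprime to 9.
Need s > 245/49, so s ≥ 6. First s ≥ 6 with gcd(s, 9) = 1 is s = 7. Thus k = 49·7 = 343.

343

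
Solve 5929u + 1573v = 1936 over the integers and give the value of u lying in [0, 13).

12

Reduce mod 1573: 5929u ≡ 1936 (mod 1573). With g = gcd(5929, 1573) = 121 dividing 1936, divide through: 49u ≡ 16 (mod 13).
Since gcd(49, 13) = 1, u ≡ 16·(49)⁻¹ ≡ 12 (mod 13). Smallest non-negative: 12.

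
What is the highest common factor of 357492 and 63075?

Euclid: 357492 = 5·63075 + 42117; 63075 = 1·42117 + 20958; 42117 = 2·20958 + 201; 20958 = 104·201 + 54; 201 = 3·54 + 39; 54 = 1·39 + 15; 39 = 2·15 + 9; 15 = 1·9 + 6; 9 = 1·6 + 3; 6 = 2·3 + 0. Last nonzero remainder: 3.

3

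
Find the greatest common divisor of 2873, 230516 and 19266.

169

2873 = 13² · 17; 230516 = 2² · 11 · 13² · 31; 19266 = 2 · 3 · 13² · 19
gcd takes min exponent of each prime: 13² = 169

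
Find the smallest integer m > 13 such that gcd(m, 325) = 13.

gcd(m, 325) = 13 forces 13 | m; write m = 13s. Then gcd(13s, 13·25) = 13·gcd(s, 25), so need gcd(s, 25) = 1.
13s > 13 gives s ≥ 2. The least s ≥ 2 coprime to 25 is 2, so m = 13·2 = 26.

26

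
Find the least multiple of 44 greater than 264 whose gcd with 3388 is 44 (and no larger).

352

Multiples of 44 above 264: 44·7, 44·8, … . Need the cofactor coprime to 3388/44 = 77.
Checking s = 7, 8, … the first with gcd(s, 77) = 1 is s = 8, giving 352.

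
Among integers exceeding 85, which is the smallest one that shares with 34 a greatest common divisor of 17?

119

34 = 17·2. Any k with gcd(k, 34) = 17 is a multiple of 17, say 17s, with s coprime to 2.
Need s > 85/17, so s ≥ 6. First s ≥ 6 with gcd(s, 2) = 1 is s = 7. Thus k = 17·7 = 119.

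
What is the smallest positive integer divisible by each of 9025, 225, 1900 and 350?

lcm(9025, 225) = 9025·225/gcd = 2030625/25 = 81225
lcm(81225, 1900) = 81225·1900/gcd = 154327500/475 = 324900
lcm(324900, 350) = 324900·350/gcd = 113715000/50 = 2274300

2274300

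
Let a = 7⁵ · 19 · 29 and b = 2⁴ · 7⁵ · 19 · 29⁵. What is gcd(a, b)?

min exponent per shared prime: 7⁵ · 19 · 29 = 9260657

9260657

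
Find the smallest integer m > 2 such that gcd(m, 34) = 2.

4

gcd(m, 34) = 2 forces 2 | m; write m = 2s. Then gcd(2s, 2·17) = 2·gcd(s, 17), so need gcd(s, 17) = 1.
2s > 2 gives s ≥ 2. The least s ≥ 2 coprime to 17 is 2, so m = 2·2 = 4.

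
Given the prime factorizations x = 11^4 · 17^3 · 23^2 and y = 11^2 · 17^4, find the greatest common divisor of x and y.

min exponent per shared prime: 11^2 · 17^3 = 594473

594473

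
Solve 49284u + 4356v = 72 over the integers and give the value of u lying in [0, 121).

Euclid: 49284 = 11·4356 + 1368; 4356 = 3·1368 + 252; 1368 = 5·252 + 108; 252 = 2·108 + 36; 108 = 3·36 + 0 → gcd = 36; 72 = 36·2.
Back-substitution yields 49284·(-35) + 4356·(396) = 36, so one solution is u = -35·2 = -70, v = 396·2 = 792.
Solutions in u differ by 4356/36 = 121; the one in [0, 121) is -70 mod 121 = 51.

51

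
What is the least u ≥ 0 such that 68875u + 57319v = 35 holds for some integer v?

55330

Reduce mod 57319: 68875u ≡ 35 (mod 57319). With g = gcd(68875, 57319) = 1 dividing 35, divide through: 68875u ≡ 35 (mod 57319).
Since gcd(68875, 57319) = 1, u ≡ 35·(68875)⁻¹ ≡ 55330 (mod 57319). Smallest non-negative: 55330.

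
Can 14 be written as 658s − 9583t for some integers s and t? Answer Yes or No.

By Bézout, 658s − 9583t = 14 has integer solutions iff gcd(658, 9583) | 14.
Euclid: 9583 = 14·658 + 371; 658 = 1·371 + 287; 371 = 1·287 + 84; 287 = 3·84 + 35; 84 = 2·35 + 14; 35 = 2·14 + 7; 14 = 2·7 + 0. gcd = 7; 14 mod 7 = 0. Yes.

Yes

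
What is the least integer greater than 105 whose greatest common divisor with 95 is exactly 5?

Multiples of 5 above 105: 5·22, 5·23, … . Need the cofactor coprime to 95/5 = 19.
Checking s = 22, 23, … the first with gcd(s, 19) = 1 is s = 22, giving 110.

110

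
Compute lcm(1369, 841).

1151329

gcd first: 1369 = 1·841 + 528; 841 = 1·528 + 313; 528 = 1·313 + 215; 313 = 1·215 + 98; 215 = 2·98 + 19; 98 = 5·19 + 3; 19 = 6·3 + 1; 3 = 3·1 + 0 → gcd = 1
lcm = 1369·841/gcd = 1151329/1 = 1151329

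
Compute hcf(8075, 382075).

Euclid: 382075 = 47·8075 + 2550; 8075 = 3·2550 + 425; 2550 = 6·425 + 0. Last nonzero remainder: 425.

425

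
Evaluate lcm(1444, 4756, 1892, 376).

lcm(1444, 4756) = 1444·4756/gcd = 6867664/4 = 1716916
lcm(1716916, 1892) = 1716916·1892/gcd = 3248405072/4 = 812101268
lcm(812101268, 376) = 812101268·376/gcd = 305350076768/4 = 76337519192

76337519192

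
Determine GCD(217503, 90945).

217503 = 3² · 11 · 13³
90945 = 3² · 5 · 43 · 47
Common: 3² = 9

9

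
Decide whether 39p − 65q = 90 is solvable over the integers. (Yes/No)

gcd(39, 65): 65 = 1·39 + 26; 39 = 1·26 + 13; 26 = 2·13 + 0 → 13
13 does not divide 90, so a solution does not exist.

No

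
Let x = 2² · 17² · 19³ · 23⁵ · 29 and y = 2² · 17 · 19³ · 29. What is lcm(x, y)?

1479979892378788

max exponent per prime: 2² · 17² · 19³ · 23⁵ · 29 = 1479979892378788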